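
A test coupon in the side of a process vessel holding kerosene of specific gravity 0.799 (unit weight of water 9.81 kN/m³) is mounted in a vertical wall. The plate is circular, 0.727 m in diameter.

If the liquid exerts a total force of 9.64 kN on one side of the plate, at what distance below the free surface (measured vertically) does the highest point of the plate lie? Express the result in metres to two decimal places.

d_top ≈ 2.60 m

γ = 0.799 × 9.81 = 7.83819 kN/m³.
A = π(0.3635)² = 0.415106 m².
From F = γ·h_c·A, the centroid depth is h_c = 9.64/(7.83819 × 0.415106) = 2.9628 m.
The centroid is at the centre, 0.3635 m below the top of the plate, so the highest point sits at h_top = 2.9628 − 0.3635 = 2.5993 m below the surface.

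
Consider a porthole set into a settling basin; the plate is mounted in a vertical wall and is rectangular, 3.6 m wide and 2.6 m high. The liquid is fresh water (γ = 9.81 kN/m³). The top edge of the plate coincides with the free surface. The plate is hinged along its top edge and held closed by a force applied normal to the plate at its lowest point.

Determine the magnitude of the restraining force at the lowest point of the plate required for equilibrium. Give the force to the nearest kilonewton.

γ = 9.81 kN/m³.
The centroid lies 2.6/2 = 1.3 m below the top edge, so the centroid depth is h_c = 1.3 m.
A = 3.6 × 2.6 = 9.36 m².
Resultant F = γ·h_c·A = 9.81 × 1.3 × 9.36 = 119.368 kN.
I_c = b·h³/12 = 3.6 × 2.6³/12 = 5.2728 m⁴.
Centre of pressure: y_p = y_c + I_c/(y_c·A) = 1.3 + 5.2728/(1.3 × 9.36) = 1.3 + 0.433333 = 1.73333 m along the plane.
The resultant acts 1.3 + 0.433333 = 1.73333 m (along the plate) below the hinge at the top edge, so the moment about the hinge is M = F × 1.73333 = 119.368 × 1.73333 = 206.904 kN·m.
A normal force at the bottom, 2.6 m from the hinge, must supply this moment: P = 206.904/2.6 = 79.5785 kN.

P ≈ 80 kN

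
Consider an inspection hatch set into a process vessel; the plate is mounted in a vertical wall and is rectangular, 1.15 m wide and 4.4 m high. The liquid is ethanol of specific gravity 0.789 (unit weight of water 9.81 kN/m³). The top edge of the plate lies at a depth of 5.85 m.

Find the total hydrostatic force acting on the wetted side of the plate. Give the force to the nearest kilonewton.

F ≈ 315 kN

γ = 0.789 × 9.81 = 7.74009 kN/m³.
The centroid lies 4.4/2 = 2.2 m below the top edge, so the centroid depth is h_c = 5.85 + 2.2 = 8.05 m.
A = 1.15 × 4.4 = 5.06 m².
Resultant F = γ·h_c·A = 7.74009 × 8.05 × 5.06 = 315.277 kN.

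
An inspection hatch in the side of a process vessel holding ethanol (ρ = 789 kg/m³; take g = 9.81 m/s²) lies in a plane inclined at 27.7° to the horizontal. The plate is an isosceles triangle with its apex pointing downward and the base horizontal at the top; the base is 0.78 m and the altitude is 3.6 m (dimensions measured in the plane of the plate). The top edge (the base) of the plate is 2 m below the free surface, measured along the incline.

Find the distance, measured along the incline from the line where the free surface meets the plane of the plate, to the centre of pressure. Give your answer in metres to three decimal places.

y_p = 3.425 m

γ = ρg = 789 × 9.81 / 1000 = 7.74009 kN/m³.
Let θ = 27.7° be the plate's angle to the horizontal; measure y along the incline from where the plane meets the free surface. Vertical depth h = y·sinθ with sinθ = 0.464842.
With the apex down, the centroid sits h/3 = 3.6/3 = 1.2 m below the base (the top edge), so y_c = 2 + 1.2 = 3.2 m and h_c = 3.2 × 0.464842 = 1.48749 m.
A = ½ × 0.78 × 3.6 = 1.404 m².
Resultant F = γ·h_c·A = 7.74009 × 1.48749 × 1.404 = 16.1647 kN.
I_c = b·h³/36 = 0.78 × 3.6³/36 = 1.01088 m⁴.
Centre of pressure: y_p = y_c + I_c/(y_c·A) = 3.2 + 1.01088/(3.2 × 1.404) = 3.2 + 0.225 = 3.425 m along the plane.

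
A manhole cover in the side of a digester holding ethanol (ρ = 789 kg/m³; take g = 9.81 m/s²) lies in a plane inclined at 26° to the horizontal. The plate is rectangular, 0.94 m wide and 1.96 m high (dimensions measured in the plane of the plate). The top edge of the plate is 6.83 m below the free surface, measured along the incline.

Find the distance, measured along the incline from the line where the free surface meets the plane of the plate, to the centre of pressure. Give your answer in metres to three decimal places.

y_p = 7.851 m

γ = ρg = 789 × 9.81 / 1000 = 7.74009 kN/m³.
Let θ = 26° be the plate's angle to the horizontal; measure y along the incline from where the plane meets the free surface. Vertical depth h = y·sinθ with sinθ = 0.438371.
The centroid lies 1.96/2 = 0.98 m below the top edge, so y_c = 6.83 + 0.98 = 7.81 m and h_c = 7.81 × 0.438371 = 3.42368 m.
A = 0.94 × 1.96 = 1.8424 m².
Resultant F = γ·h_c·A = 7.74009 × 3.42368 × 1.8424 = 48.8228 kN.
I_c = b·h³/12 = 0.94 × 1.96³/12 = 0.589814 m⁴.
Centre of pressure: y_p = y_c + I_c/(y_c·A) = 7.81 + 0.589814/(7.81 × 1.8424) = 7.81 + 0.0409902 = 7.85099 m along the plane.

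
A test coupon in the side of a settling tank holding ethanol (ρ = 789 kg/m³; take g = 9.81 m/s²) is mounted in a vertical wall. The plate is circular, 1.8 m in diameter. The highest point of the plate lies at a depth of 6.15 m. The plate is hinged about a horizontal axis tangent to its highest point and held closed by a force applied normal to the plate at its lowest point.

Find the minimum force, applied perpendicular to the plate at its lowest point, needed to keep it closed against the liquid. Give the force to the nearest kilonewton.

P ≈ 72 kN

γ = ρg = 789 × 9.81 / 1000 = 7.74009 kN/m³.
The centroid is at the centre, 0.9 m below the top of the plate, so the centroid depth is h_c = 6.15 + 0.9 = 7.05 m.
A = π(0.9)² = 2.54469 m².
Resultant F = γ·h_c·A = 7.74009 × 7.05 × 2.54469 = 138.858 kN.
I_c = πr⁴/4 = π × 0.9⁴/4 = 0.5153 m⁴.
Centre of pressure: y_p = y_c + I_c/(y_c·A) = 7.05 + 0.5153/(7.05 × 2.54469) = 7.05 + 0.0287234 = 7.07872 m along the plane.
The resultant acts 0.9 + 0.0287234 = 0.928723 m (along the plate) below the hinge at the top edge, so the moment about the hinge is M = F × 0.928723 = 138.858 × 0.928723 = 128.961 kN·m.
A normal force at the bottom, 1.8 m from the hinge, must supply this moment: P = 128.961/1.8 = 71.645 kN.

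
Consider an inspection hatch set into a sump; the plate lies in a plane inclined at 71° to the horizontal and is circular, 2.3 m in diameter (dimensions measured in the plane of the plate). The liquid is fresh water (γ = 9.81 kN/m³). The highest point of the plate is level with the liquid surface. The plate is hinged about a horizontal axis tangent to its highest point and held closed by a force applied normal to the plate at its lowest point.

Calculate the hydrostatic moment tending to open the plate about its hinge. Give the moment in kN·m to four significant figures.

M ≈ 63.71 kN·m

γ = 9.81 kN/m³.
Let θ = 71° be the plate's angle to the horizontal; measure y along the incline from where the plane meets the free surface. Vertical depth h = y·sinθ with sinθ = 0.945519.
The centroid is at the centre, 1.15 m below the top of the plate, so y_c = 1.15 m and h_c = 1.15 × 0.945519 = 1.08735 m.
A = π(1.15)² = 4.15476 m².
Resultant F = γ·h_c·A = 9.81 × 1.08735 × 4.15476 = 44.3184 kN.
I_c = πr⁴/4 = π × 1.15⁴/4 = 1.37367 m⁴.
Centre of pressure: y_p = y_c + I_c/(y_c·A) = 1.15 + 1.37367/(1.15 × 4.15476) = 1.15 + 0.287501 = 1.4375 m along the plane.
The resultant acts 1.15 + 0.287501 = 1.4375 m (along the plate) below the hinge at the top edge, so the moment about the hinge is M = F × 1.4375 = 44.3184 × 1.4375 = 63.7077 kN·m.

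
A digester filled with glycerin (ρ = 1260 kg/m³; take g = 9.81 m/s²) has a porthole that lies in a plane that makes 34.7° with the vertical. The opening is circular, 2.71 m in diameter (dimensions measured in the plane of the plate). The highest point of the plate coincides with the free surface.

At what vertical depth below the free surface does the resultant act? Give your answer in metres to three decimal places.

γ = ρg = 1260 × 9.81 / 1000 = 12.3606 kN/m³.
The plate makes 34.7° with the vertical, i.e. θ = 90° − 34.7° = 55.3° to the horizontal. Measuring y along the incline from the free-surface line, vertical depth h = y·sinθ with sinθ = 0.822144.
The centroid is at the centre, 1.355 m below the top of the plate, so y_c = 1.355 m and h_c = 1.355 × 0.822144 = 1.11401 m.
A = π(1.355)² = 5.76804 m².
Resultant F = γ·h_c·A = 12.3606 × 1.11401 × 5.76804 = 79.4249 kN.
I_c = πr⁴/4 = π × 1.355⁴/4 = 2.64757 m⁴.
Centre of pressure: y_p = y_c + I_c/(y_c·A) = 1.355 + 2.64757/(1.355 × 5.76804) = 1.355 + 0.33875 = 1.69375 m along the plane.
Vertically, h_p = y_p·sinθ = 1.69375 × 0.822144 = 1.39251 m.

h_p = 1.393 m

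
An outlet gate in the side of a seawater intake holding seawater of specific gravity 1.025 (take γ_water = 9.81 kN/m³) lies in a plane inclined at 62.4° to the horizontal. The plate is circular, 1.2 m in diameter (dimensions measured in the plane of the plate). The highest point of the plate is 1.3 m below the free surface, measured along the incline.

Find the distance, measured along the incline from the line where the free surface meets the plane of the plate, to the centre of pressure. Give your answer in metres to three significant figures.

γ = 1.025 × 9.81 = 10.05525 kN/m³.
Let θ = 62.4° be the plate's angle to the horizontal; measure y along the incline from where the plane meets the free surface. Vertical depth h = y·sinθ with sinθ = 0.886204.
The centroid is at the centre, 0.6 m below the top of the plate, so y_c = 1.3 + 0.6 = 1.9 m and h_c = 1.9 × 0.886204 = 1.68379 m.
A = π(0.6)² = 1.13097 m².
Resultant F = γ·h_c·A = 10.05525 × 1.68379 × 1.13097 = 19.1484 kN.
I_c = πr⁴/4 = π × 0.6⁴/4 = 0.101788 m⁴.
Centre of pressure: y_p = y_c + I_c/(y_c·A) = 1.9 + 0.101788/(1.9 × 1.13097) = 1.9 + 0.0473687 = 1.94737 m along the plane.

y_p = 1.95 m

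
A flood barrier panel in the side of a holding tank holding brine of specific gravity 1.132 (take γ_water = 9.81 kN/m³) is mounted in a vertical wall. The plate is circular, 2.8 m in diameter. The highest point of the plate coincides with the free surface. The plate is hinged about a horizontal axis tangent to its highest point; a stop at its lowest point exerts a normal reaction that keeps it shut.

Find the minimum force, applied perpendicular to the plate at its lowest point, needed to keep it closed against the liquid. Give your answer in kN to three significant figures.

P ≈ 59.8 kN

γ = 1.132 × 9.81 = 11.10492 kN/m³.
The centroid is at the centre, 1.4 m below the top of the plate, so the centroid depth is h_c = 1.4 m.
A = π(1.4)² = 6.15752 m².
Resultant F = γ·h_c·A = 11.10492 × 1.4 × 6.15752 = 95.7303 kN.
I_c = πr⁴/4 = π × 1.4⁴/4 = 3.01719 m⁴.
Centre of pressure: y_p = y_c + I_c/(y_c·A) = 1.4 + 3.01719/(1.4 × 6.15752) = 1.4 + 0.350001 = 1.75 m along the plane.
The resultant acts 1.4 + 0.350001 = 1.75 m (along the plate) below the hinge at the top edge, so the moment about the hinge is M = F × 1.75 = 95.7303 × 1.75 = 167.528 kN·m.
A normal force at the bottom, 2.8 m from the hinge, must supply this moment: P = 167.528/2.8 = 59.8314 kN.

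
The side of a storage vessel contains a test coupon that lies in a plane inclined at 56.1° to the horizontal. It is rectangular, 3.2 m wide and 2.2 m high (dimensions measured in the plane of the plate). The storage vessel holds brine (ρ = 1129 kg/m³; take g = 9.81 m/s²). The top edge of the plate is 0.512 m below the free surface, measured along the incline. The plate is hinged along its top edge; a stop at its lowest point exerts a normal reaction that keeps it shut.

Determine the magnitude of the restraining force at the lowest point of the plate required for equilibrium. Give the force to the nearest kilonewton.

P ≈ 64 kN

γ = ρg = 1129 × 9.81 / 1000 = 11.07549 kN/m³.
Let θ = 56.1° be the plate's angle to the horizontal; measure y along the incline from where the plane meets the free surface. Vertical depth h = y·sinθ with sinθ = 0.830012.
The centroid lies 2.2/2 = 1.1 m below the top edge, so y_c = 0.512 + 1.1 = 1.612 m and h_c = 1.612 × 0.830012 = 1.33798 m.
A = 3.2 × 2.2 = 7.04 m².
Resultant F = γ·h_c·A = 11.07549 × 1.33798 × 7.04 = 104.324 kN.
I_c = b·h³/12 = 3.2 × 2.2³/12 = 2.83947 m⁴.
Centre of pressure: y_p = y_c + I_c/(y_c·A) = 1.612 + 2.83947/(1.612 × 7.04) = 1.612 + 0.250207 = 1.86221 m along the plane.
The resultant acts 1.1 + 0.250207 = 1.35021 m (along the plate) below the hinge at the top edge, so the moment about the hinge is M = F × 1.35021 = 104.324 × 1.35021 = 140.859 kN·m.
A normal force at the bottom, 2.2 m from the hinge, must supply this moment: P = 140.859/2.2 = 64.0268 kN.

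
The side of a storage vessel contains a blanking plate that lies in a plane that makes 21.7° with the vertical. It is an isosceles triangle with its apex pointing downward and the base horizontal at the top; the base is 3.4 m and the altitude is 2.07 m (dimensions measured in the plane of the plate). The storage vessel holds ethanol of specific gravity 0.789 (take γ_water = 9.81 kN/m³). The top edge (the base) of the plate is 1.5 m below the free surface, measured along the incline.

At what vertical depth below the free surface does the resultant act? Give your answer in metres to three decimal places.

γ = 0.789 × 9.81 = 7.74009 kN/m³.
The plate makes 21.7° with the vertical, i.e. θ = 90° − 21.7° = 68.3° to the horizontal. Measuring y along the incline from the free-surface line, vertical depth h = y·sinθ with sinθ = 0.929133.
With the apex down, the centroid sits h/3 = 2.07/3 = 0.69 m below the base (the top edge), so y_c = 1.5 + 0.69 = 2.19 m and h_c = 2.19 × 0.929133 = 2.0348 m.
A = ½ × 3.4 × 2.07 = 3.519 m².
Resultant F = γ·h_c·A = 7.74009 × 2.0348 × 3.519 = 55.4226 kN.
I_c = b·h³/36 = 3.4 × 2.07³/36 = 0.837698 m⁴.
Centre of pressure: y_p = y_c + I_c/(y_c·A) = 2.19 + 0.837698/(2.19 × 3.519) = 2.19 + 0.108699 = 2.2987 m along the plane.
Vertically, h_p = y_p·sinθ = 2.2987 × 0.929133 = 2.1358 m.

h_p = 2.136 m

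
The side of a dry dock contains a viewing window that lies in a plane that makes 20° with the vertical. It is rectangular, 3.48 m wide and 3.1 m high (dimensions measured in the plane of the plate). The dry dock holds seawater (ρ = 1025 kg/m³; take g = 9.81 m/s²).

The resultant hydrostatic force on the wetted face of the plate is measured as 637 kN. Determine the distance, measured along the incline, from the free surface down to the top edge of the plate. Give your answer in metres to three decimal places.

y_top ≈ 4.699 m

γ = ρg = 1025 × 9.81 / 1000 = 10.05525 kN/m³.
A = 3.48 × 3.1 = 10.788 m².
From F = γ·h_c·A, the centroid depth is h_c = 637/(10.05525 × 10.788) = 5.87226 m.
The plate makes 20° with the vertical, i.e. θ = 90° − 20° = 70° to the horizontal. Measuring y along the incline from the free-surface line, vertical depth h = y·sinθ with sinθ = 0.939693.
Along the incline, y_c = h_c/sinθ = 5.87226/0.939693 = 6.24913 m.
The centroid lies 3.1/2 = 1.55 m below the top edge, so the top edge sits at y_top = 6.24913 − 1.55 = 4.69913 m along the incline.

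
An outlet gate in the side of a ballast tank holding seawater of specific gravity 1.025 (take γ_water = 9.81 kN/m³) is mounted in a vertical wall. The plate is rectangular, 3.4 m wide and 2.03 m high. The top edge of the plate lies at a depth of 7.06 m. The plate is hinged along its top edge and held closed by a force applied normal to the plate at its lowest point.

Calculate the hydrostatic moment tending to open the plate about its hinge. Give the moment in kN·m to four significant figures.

M ≈ 592.7 kN·m

γ = 1.025 × 9.81 = 10.05525 kN/m³.
The centroid lies 2.03/2 = 1.015 m below the top edge, so the centroid depth is h_c = 7.06 + 1.015 = 8.075 m.
A = 3.4 × 2.03 = 6.902 m².
Resultant F = γ·h_c·A = 10.05525 × 8.075 × 6.902 = 560.416 kN.
I_c = b·h³/12 = 3.4 × 2.03³/12 = 2.3702 m⁴.
Centre of pressure: y_p = y_c + I_c/(y_c·A) = 8.075 + 2.3702/(8.075 × 6.902) = 8.075 + 0.0425273 = 8.11753 m along the plane.
The resultant acts 1.015 + 0.0425273 = 1.05753 m (along the plate) below the hinge at the top edge, so the moment about the hinge is M = F × 1.05753 = 560.416 × 1.05753 = 592.657 kN·m.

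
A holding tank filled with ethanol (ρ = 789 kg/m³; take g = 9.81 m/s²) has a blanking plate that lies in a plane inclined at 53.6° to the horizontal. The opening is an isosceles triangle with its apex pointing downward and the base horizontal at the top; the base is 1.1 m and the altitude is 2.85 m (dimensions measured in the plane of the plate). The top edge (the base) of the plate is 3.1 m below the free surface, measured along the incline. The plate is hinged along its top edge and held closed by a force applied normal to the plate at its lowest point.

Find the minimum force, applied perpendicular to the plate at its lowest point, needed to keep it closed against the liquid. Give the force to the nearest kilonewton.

P ≈ 15 kN

γ = ρg = 789 × 9.81 / 1000 = 7.74009 kN/m³.
Let θ = 53.6° be the plate's angle to the horizontal; measure y along the incline from where the plane meets the free surface. Vertical depth h = y·sinθ with sinθ = 0.804894.
With the apex down, the centroid sits h/3 = 2.85/3 = 0.95 m below the base (the top edge), so y_c = 3.1 + 0.95 = 4.05 m and h_c = 4.05 × 0.804894 = 3.25982 m.
A = ½ × 1.1 × 2.85 = 1.5675 m².
Resultant F = γ·h_c·A = 7.74009 × 3.25982 × 1.5675 = 39.5501 kN.
I_c = b·h³/36 = 1.1 × 2.85³/36 = 0.707334 m⁴.
Centre of pressure: y_p = y_c + I_c/(y_c·A) = 4.05 + 0.707334/(4.05 × 1.5675) = 4.05 + 0.11142 = 4.16142 m along the plane.
The resultant acts 0.95 + 0.11142 = 1.06142 m (along the plate) below the hinge at the top edge, so the moment about the hinge is M = F × 1.06142 = 39.5501 × 1.06142 = 41.9793 kN·m.
A normal force at the bottom, 2.85 m from the hinge, must supply this moment: P = 41.9793/2.85 = 14.7296 kN.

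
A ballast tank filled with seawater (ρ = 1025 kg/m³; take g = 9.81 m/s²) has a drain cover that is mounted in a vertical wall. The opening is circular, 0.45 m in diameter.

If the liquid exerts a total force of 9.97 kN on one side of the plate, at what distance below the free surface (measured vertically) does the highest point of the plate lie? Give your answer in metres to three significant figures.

d_top ≈ 6.01 m

γ = ρg = 1025 × 9.81 / 1000 = 10.05525 kN/m³.
A = π(0.225)² = 0.159043 m².
From F = γ·h_c·A, the centroid depth is h_c = 9.97/(10.05525 × 0.159043) = 6.2343 m.
The centroid is at the centre, 0.225 m below the top of the plate, so the highest point sits at h_top = 6.2343 − 0.225 = 6.0093 m below the surface.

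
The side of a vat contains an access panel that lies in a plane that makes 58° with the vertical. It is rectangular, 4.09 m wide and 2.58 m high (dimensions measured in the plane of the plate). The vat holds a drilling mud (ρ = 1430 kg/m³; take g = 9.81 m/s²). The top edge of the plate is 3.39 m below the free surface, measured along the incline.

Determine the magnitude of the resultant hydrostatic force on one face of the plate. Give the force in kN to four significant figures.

γ = ρg = 1430 × 9.81 / 1000 = 14.0283 kN/m³.
The plate makes 58° with the vertical, i.e. θ = 90° − 58° = 32° to the horizontal. Measuring y along the incline from the free-surface line, vertical depth h = y·sinθ with sinθ = 0.529919.
The centroid lies 2.58/2 = 1.29 m below the top edge, so y_c = 3.39 + 1.29 = 4.68 m and h_c = 4.68 × 0.529919 = 2.48002 m.
A = 4.09 × 2.58 = 10.5522 m².
Resultant F = γ·h_c·A = 14.0283 × 2.48002 × 10.5522 = 367.116 kN.

F ≈ 367.1 kN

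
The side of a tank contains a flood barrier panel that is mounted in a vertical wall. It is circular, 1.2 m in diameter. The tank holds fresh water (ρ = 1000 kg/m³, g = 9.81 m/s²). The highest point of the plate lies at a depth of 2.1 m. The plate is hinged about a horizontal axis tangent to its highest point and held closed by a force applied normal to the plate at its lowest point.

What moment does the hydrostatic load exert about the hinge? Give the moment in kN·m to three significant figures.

M ≈ 19.0 kN·m

γ = ρg = 1000 × 9.81 = 9810 N/m³ = 9.81 kN/m³.
The centroid is at the centre, 0.6 m below the top of the plate, so the centroid depth is h_c = 2.1 + 0.6 = 2.7 m.
A = π(0.6)² = 1.13097 m².
Resultant F = γ·h_c·A = 9.81 × 2.7 × 1.13097 = 29.956 kN.
I_c = πr⁴/4 = π × 0.6⁴/4 = 0.101788 m⁴.
Centre of pressure: y_p = y_c + I_c/(y_c·A) = 2.7 + 0.101788/(2.7 × 1.13097) = 2.7 + 0.0333336 = 2.73333 m along the plane.
The resultant acts 0.6 + 0.0333336 = 0.633334 m (along the plate) below the hinge at the top edge, so the moment about the hinge is M = F × 0.633334 = 29.956 × 0.633334 = 18.9722 kN·m.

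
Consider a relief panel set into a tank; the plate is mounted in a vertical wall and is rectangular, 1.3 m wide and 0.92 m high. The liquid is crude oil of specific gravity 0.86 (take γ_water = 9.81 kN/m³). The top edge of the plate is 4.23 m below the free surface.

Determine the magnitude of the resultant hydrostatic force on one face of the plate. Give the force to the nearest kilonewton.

γ = 0.86 × 9.81 = 8.4366 kN/m³.
The centroid lies 0.92/2 = 0.46 m below the top edge, so the centroid depth is h_c = 4.23 + 0.46 = 4.69 m.
A = 1.3 × 0.92 = 1.196 m².
Resultant F = γ·h_c·A = 8.4366 × 4.69 × 1.196 = 47.3229 kN.

F ≈ 47 kN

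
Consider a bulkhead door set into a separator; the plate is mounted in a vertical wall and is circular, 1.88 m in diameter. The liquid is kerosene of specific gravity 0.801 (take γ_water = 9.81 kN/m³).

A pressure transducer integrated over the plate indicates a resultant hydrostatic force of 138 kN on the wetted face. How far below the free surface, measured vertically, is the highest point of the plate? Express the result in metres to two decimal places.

γ = 0.801 × 9.81 = 7.85781 kN/m³.
A = π(0.94)² = 2.77591 m².
From F = γ·h_c·A, the centroid depth is h_c = 138/(7.85781 × 2.77591) = 6.32663 m.
The centroid is at the centre, 0.94 m below the top of the plate, so the highest point sits at h_top = 6.32663 − 0.94 = 5.38663 m below the surface.

d_top ≈ 5.39 m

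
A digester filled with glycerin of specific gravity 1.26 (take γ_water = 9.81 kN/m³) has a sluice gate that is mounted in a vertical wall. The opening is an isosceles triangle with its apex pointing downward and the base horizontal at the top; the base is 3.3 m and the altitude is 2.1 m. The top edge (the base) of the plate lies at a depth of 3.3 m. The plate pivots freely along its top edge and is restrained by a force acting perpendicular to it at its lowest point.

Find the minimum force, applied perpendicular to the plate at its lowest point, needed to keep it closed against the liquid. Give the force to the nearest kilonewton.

P ≈ 62 kN

γ = 1.26 × 9.81 = 12.3606 kN/m³.
With the apex down, the centroid sits h/3 = 2.1/3 = 0.7 m below the base (the top edge), so the centroid depth is h_c = 3.3 + 0.7 = 4 m.
A = ½ × 3.3 × 2.1 = 3.465 m².
Resultant F = γ·h_c·A = 12.3606 × 4 × 3.465 = 171.318 kN.
I_c = b·h³/36 = 3.3 × 2.1³/36 = 0.848925 m⁴.
Centre of pressure: y_p = y_c + I_c/(y_c·A) = 4 + 0.848925/(4 × 3.465) = 4 + 0.06125 = 4.06125 m along the plane.
The resultant acts 0.7 + 0.06125 = 0.76125 m (along the plate) below the hinge at the top edge, so the moment about the hinge is M = F × 0.76125 = 171.318 × 0.76125 = 130.416 kN·m.
A normal force at the bottom, 2.1 m from the hinge, must supply this moment: P = 130.416/2.1 = 62.1029 kN.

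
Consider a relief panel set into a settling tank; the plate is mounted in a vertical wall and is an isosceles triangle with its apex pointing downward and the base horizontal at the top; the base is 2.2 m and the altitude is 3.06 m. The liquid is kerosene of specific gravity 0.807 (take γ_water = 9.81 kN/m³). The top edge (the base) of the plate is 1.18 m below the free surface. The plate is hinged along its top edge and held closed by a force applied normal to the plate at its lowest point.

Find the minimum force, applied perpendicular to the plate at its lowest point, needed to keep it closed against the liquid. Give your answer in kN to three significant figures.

γ = 0.807 × 9.81 = 7.91667 kN/m³.
With the apex down, the centroid sits h/3 = 3.06/3 = 1.02 m below the base (the top edge), so the centroid depth is h_c = 1.18 + 1.02 = 2.2 m.
A = ½ × 2.2 × 3.06 = 3.366 m².
Resultant F = γ·h_c·A = 7.91667 × 2.2 × 3.366 = 58.6245 kN.
I_c = b·h³/36 = 2.2 × 3.06³/36 = 1.75099 m⁴.
Centre of pressure: y_p = y_c + I_c/(y_c·A) = 2.2 + 1.75099/(2.2 × 3.366) = 2.2 + 0.236454 = 2.43645 m along the plane.
The resultant acts 1.02 + 0.236454 = 1.25645 m (along the plate) below the hinge at the top edge, so the moment about the hinge is M = F × 1.25645 = 58.6245 × 1.25645 = 73.6588 kN·m.
A normal force at the bottom, 3.06 m from the hinge, must supply this moment: P = 73.6588/3.06 = 24.0715 kN.

P ≈ 24.1 kN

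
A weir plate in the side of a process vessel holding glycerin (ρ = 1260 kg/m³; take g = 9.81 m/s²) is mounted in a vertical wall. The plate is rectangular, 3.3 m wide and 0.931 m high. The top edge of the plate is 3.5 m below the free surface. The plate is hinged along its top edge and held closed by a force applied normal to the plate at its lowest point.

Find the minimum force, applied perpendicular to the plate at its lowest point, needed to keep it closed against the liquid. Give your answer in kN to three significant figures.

P ≈ 78.2 kN

γ = ρg = 1260 × 9.81 / 1000 = 12.3606 kN/m³.
The centroid lies 0.931/2 = 0.4655 m below the top edge, so the centroid depth is h_c = 3.5 + 0.4655 = 3.9655 m.
A = 3.3 × 0.931 = 3.0723 m².
Resultant F = γ·h_c·A = 12.3606 × 3.9655 × 3.0723 = 150.592 kN.
I_c = b·h³/12 = 3.3 × 0.931³/12 = 0.221912 m⁴.
Centre of pressure: y_p = y_c + I_c/(y_c·A) = 3.9655 + 0.221912/(3.9655 × 3.0723) = 3.9655 + 0.0182146 = 3.98371 m along the plane.
The resultant acts 0.4655 + 0.0182146 = 0.483715 m (along the plate) below the hinge at the top edge, so the moment about the hinge is M = F × 0.483715 = 150.592 × 0.483715 = 72.8436 kN·m.
A normal force at the bottom, 0.931 m from the hinge, must supply this moment: P = 72.8436/0.931 = 78.2423 kN.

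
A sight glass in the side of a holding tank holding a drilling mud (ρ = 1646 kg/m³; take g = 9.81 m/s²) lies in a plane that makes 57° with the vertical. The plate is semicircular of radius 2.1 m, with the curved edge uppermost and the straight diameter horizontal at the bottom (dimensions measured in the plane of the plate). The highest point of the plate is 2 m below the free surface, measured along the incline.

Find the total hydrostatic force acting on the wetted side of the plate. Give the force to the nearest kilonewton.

F ≈ 195 kN

γ = ρg = 1646 × 9.81 / 1000 = 16.14726 kN/m³.
The plate makes 57° with the vertical, i.e. θ = 90° − 57° = 33° to the horizontal. Measuring y along the incline from the free-surface line, vertical depth h = y·sinθ with sinθ = 0.544639.
The centroid lies 4r/(3π) = 0.891268 m above the diameter, so r − 4r/(3π) = 2.1 − 0.891268 = 1.20873 m below the topmost point, so y_c = 2 + 1.20873 = 3.20873 m and h_c = 3.20873 × 0.544639 = 1.7476 m.
A = πr²/2 = π × 2.1²/2 = 6.92721 m².
Resultant F = γ·h_c·A = 16.14726 × 1.7476 × 6.92721 = 195.479 kN.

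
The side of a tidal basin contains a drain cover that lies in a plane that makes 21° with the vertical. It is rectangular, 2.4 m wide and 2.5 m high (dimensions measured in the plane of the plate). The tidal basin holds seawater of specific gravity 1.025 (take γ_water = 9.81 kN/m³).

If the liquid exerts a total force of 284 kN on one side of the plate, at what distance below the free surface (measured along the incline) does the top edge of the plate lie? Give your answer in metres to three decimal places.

γ = 1.025 × 9.81 = 10.05525 kN/m³.
A = 2.4 × 2.5 = 6 m².
From F = γ·h_c·A, the centroid depth is h_c = 284/(10.05525 × 6) = 4.70733 m.
The plate makes 21° with the vertical, i.e. θ = 90° − 21° = 69° to the horizontal. Measuring y along the incline from the free-surface line, vertical depth h = y·sinθ with sinθ = 0.933580.
Along the incline, y_c = h_c/sinθ = 4.70733/0.933580 = 5.04224 m.
The centroid lies 2.5/2 = 1.25 m below the top edge, so the top edge sits at y_top = 5.04224 − 1.25 = 3.79224 m along the incline.

y_top ≈ 3.792 m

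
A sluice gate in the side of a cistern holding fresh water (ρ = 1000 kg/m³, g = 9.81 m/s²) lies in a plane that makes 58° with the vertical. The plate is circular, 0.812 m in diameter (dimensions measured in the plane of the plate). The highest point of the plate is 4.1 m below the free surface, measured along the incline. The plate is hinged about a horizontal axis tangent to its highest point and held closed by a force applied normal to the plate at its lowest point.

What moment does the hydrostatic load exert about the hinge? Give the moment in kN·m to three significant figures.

M ≈ 5.04 kN·m

γ = ρg = 1000 × 9.81 = 9810 N/m³ = 9.81 kN/m³.
The plate makes 58° with the vertical, i.e. θ = 90° − 58° = 32° to the horizontal. Measuring y along the incline from the free-surface line, vertical depth h = y·sinθ with sinθ = 0.529919.
The centroid is at the centre, 0.406 m below the top of the plate, so y_c = 4.1 + 0.406 = 4.506 m and h_c = 4.506 × 0.529919 = 2.38782 m.
A = π(0.406)² = 0.517848 m².
Resultant F = γ·h_c·A = 9.81 × 2.38782 × 0.517848 = 12.1303 kN.
I_c = πr⁴/4 = π × 0.406⁴/4 = 0.02134 m⁴.
Centre of pressure: y_p = y_c + I_c/(y_c·A) = 4.506 + 0.02134/(4.506 × 0.517848) = 4.506 + 0.00914536 = 4.51515 m along the plane.
The resultant acts 0.406 + 0.00914536 = 0.415145 m (along the plate) below the hinge at the top edge, so the moment about the hinge is M = F × 0.415145 = 12.1303 × 0.415145 = 5.03583 kN·m.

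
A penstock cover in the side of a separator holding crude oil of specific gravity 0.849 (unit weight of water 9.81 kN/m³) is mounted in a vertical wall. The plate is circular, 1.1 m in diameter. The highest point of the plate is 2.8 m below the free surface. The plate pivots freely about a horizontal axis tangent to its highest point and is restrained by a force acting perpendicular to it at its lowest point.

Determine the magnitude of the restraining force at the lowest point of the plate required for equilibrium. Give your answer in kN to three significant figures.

P ≈ 13.8 kN

γ = 0.849 × 9.81 = 8.32869 kN/m³.
The centroid is at the centre, 0.55 m below the top of the plate, so the centroid depth is h_c = 2.8 + 0.55 = 3.35 m.
A = π(0.55)² = 0.950332 m².
Resultant F = γ·h_c·A = 8.32869 × 3.35 × 0.950332 = 26.5153 kN.
I_c = πr⁴/4 = π × 0.55⁴/4 = 0.0718688 m⁴.
Centre of pressure: y_p = y_c + I_c/(y_c·A) = 3.35 + 0.0718688/(3.35 × 0.950332) = 3.35 + 0.0225746 = 3.37257 m along the plane.
The resultant acts 0.55 + 0.0225746 = 0.572575 m (along the plate) below the hinge at the top edge, so the moment about the hinge is M = F × 0.572575 = 26.5153 × 0.572575 = 15.182 kN·m.
A normal force at the bottom, 1.1 m from the hinge, must supply this moment: P = 15.182/1.1 = 13.8018 kN.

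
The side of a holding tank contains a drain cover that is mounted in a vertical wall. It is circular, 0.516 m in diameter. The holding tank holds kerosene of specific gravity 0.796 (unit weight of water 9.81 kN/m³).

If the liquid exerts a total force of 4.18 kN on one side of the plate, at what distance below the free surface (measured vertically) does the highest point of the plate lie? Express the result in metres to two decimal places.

γ = 0.796 × 9.81 = 7.80876 kN/m³.
A = π(0.258)² = 0.209117 m².
From F = γ·h_c·A, the centroid depth is h_c = 4.18/(7.80876 × 0.209117) = 2.55979 m.
The centroid is at the centre, 0.258 m below the top of the plate, so the highest point sits at h_top = 2.55979 − 0.258 = 2.30179 m below the surface.

d_top ≈ 2.30 m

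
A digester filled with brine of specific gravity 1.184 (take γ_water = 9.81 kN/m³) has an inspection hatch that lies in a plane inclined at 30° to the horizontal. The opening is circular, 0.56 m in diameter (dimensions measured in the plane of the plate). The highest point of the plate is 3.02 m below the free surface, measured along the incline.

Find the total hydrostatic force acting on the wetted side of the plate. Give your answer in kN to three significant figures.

γ = 1.184 × 9.81 = 11.61504 kN/m³.
Let θ = 30° be the plate's angle to the horizontal; measure y along the incline from where the plane meets the free surface. Vertical depth h = y·sinθ with sinθ = 0.500000.
The centroid is at the centre, 0.28 m below the top of the plate, so y_c = 3.02 + 0.28 = 3.3 m and h_c = 3.3 × 0.500000 = 1.65 m.
A = π(0.28)² = 0.246301 m².
Resultant F = γ·h_c·A = 11.61504 × 1.65 × 0.246301 = 4.72031 kN.

F ≈ 4.72 kN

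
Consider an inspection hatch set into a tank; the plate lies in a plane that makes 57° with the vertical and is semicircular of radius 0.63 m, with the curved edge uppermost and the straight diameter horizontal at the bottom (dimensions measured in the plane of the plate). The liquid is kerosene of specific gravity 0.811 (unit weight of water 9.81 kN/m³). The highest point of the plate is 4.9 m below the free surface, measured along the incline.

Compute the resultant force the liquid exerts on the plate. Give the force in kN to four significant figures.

γ = 0.811 × 9.81 = 7.95591 kN/m³.
The plate makes 57° with the vertical, i.e. θ = 90° − 57° = 33° to the horizontal. Measuring y along the incline from the free-surface line, vertical depth h = y·sinθ with sinθ = 0.544639.
The centroid lies 4r/(3π) = 0.26738 m above the diameter, so r − 4r/(3π) = 0.63 − 0.26738 = 0.36262 m below the topmost point, so y_c = 4.9 + 0.36262 = 5.26262 m and h_c = 5.26262 × 0.544639 = 2.86623 m.
A = πr²/2 = π × 0.63²/2 = 0.623449 m².
Resultant F = γ·h_c·A = 7.95591 × 2.86623 × 0.623449 = 14.2168 kN.

F ≈ 14.22 kN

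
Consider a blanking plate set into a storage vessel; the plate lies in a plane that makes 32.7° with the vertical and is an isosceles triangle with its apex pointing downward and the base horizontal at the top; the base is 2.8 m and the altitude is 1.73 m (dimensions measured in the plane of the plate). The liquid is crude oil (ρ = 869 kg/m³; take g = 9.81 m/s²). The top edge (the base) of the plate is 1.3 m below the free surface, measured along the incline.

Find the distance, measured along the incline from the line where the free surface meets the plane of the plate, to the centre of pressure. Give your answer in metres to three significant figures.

γ = ρg = 869 × 9.81 / 1000 = 8.52489 kN/m³.
The plate makes 32.7° with the vertical, i.e. θ = 90° − 32.7° = 57.3° to the horizontal. Measuring y along the incline from the free-surface line, vertical depth h = y·sinθ with sinθ = 0.841511.
With the apex down, the centroid sits h/3 = 1.73/3 = 0.576667 m below the base (the top edge), so y_c = 1.3 + 0.576667 = 1.87667 m and h_c = 1.87667 × 0.841511 = 1.57924 m.
A = ½ × 2.8 × 1.73 = 2.422 m².
Resultant F = γ·h_c·A = 8.52489 × 1.57924 × 2.422 = 32.607 kN.
I_c = b·h³/36 = 2.8 × 1.73³/36 = 0.402711 m⁴.
Centre of pressure: y_p = y_c + I_c/(y_c·A) = 1.87667 + 0.402711/(1.87667 × 2.422) = 1.87667 + 0.0885995 = 1.96527 m along the plane.

y_p = 1.97 m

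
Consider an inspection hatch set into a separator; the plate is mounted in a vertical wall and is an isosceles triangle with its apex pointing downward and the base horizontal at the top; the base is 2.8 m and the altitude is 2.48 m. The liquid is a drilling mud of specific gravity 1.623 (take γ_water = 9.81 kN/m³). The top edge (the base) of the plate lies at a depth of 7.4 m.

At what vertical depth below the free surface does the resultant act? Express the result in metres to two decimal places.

γ = 1.623 × 9.81 = 15.92163 kN/m³.
With the apex down, the centroid sits h/3 = 2.48/3 = 0.826667 m below the base (the top edge), so the centroid depth is h_c = 7.4 + 0.826667 = 8.22667 m.
A = ½ × 2.8 × 2.48 = 3.472 m².
Resultant F = γ·h_c·A = 15.92163 × 8.22667 × 3.472 = 454.769 kN.
I_c = b·h³/36 = 2.8 × 2.48³/36 = 1.18634 m⁴.
Centre of pressure: y_p = y_c + I_c/(y_c·A) = 8.22667 + 1.18634/(8.22667 × 3.472) = 8.22667 + 0.0415342 = 8.2682 m along the plane.

h_p = 8.27 m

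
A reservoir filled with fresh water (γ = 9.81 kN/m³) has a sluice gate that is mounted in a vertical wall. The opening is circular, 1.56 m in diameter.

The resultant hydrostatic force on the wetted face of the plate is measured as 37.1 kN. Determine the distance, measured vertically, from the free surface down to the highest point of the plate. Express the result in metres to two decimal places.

γ = 9.81 kN/m³.
A = π(0.78)² = 1.91134 m².
From F = γ·h_c·A, the centroid depth is h_c = 37.1/(9.81 × 1.91134) = 1.97864 m.
The centroid is at the centre, 0.78 m below the top of the plate, so the highest point sits at h_top = 1.97864 − 0.78 = 1.19864 m below the surface.

d_top ≈ 1.20 m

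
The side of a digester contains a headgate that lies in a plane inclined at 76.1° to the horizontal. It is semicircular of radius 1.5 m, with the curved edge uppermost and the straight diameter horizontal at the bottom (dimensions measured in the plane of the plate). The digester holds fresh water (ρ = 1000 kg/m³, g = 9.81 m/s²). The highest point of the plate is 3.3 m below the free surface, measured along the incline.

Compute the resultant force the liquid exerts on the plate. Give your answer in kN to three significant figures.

γ = ρg = 1000 × 9.81 = 9810 N/m³ = 9.81 kN/m³.
Let θ = 76.1° be the plate's angle to the horizontal; measure y along the incline from where the plane meets the free surface. Vertical depth h = y·sinθ with sinθ = 0.970716.
The centroid lies 4r/(3π) = 0.63662 m above the diameter, so r − 4r/(3π) = 1.5 − 0.63662 = 0.86338 m below the topmost point, so y_c = 3.3 + 0.86338 = 4.16338 m and h_c = 4.16338 × 0.970716 = 4.04146 m.
A = πr²/2 = π × 1.5²/2 = 3.53429 m².
Resultant F = γ·h_c·A = 9.81 × 4.04146 × 3.53429 = 140.123 kN.

F ≈ 140 kN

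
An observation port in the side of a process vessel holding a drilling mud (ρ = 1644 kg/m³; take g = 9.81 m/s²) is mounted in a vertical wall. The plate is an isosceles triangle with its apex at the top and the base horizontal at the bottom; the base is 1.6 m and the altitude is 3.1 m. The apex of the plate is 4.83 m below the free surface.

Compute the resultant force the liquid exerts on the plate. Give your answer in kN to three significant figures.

γ = ρg = 1644 × 9.81 / 1000 = 16.12764 kN/m³.
With the apex up, the centroid sits 2h/3 = 2 × 3.1/3 = 2.06667 m below the apex, so the centroid depth is h_c = 4.83 + 2.06667 = 6.89667 m.
A = ½ × 1.6 × 3.1 = 2.48 m².
Resultant F = γ·h_c·A = 16.12764 × 6.89667 × 2.48 = 275.843 kN.

F ≈ 276 kN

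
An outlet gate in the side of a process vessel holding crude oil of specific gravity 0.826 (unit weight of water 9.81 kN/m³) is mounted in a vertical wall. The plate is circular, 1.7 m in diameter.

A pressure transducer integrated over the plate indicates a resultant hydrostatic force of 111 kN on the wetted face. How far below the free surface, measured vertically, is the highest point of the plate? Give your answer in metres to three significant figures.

d_top ≈ 5.19 m

γ = 0.826 × 9.81 = 8.10306 kN/m³.
A = π(0.85)² = 2.2698 m².
From F = γ·h_c·A, the centroid depth is h_c = 111/(8.10306 × 2.2698) = 6.03513 m.
The centroid is at the centre, 0.85 m below the top of the plate, so the highest point sits at h_top = 6.03513 − 0.85 = 5.18513 m below the surface.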